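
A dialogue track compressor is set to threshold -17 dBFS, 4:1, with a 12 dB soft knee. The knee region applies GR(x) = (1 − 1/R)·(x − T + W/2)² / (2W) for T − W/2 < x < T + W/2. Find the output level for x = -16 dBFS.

x − T + W/2 = -16 − (-17) + 6 = 7.
GR = (1 − 1/4) × 7² / 24 = 0.75 × 49 / 24 = 1.53125 dB.
Output = -16 − 1.53125 = -17.53125 dBFS.

-17.53125 dBFS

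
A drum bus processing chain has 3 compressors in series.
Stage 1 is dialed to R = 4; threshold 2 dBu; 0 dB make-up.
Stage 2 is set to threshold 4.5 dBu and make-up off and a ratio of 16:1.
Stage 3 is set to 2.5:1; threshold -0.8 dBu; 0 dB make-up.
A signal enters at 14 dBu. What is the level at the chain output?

1.3325 dBu

Stage 1: 12 dB above 2 dBu, reduced 4:1 to 3 dB above → 5 dBu.
Stage 2: 5 dBu is 0.5 dB over 4.5 dBu; at 16:1 that becomes 0.03125 dB over, giving 4.53125 dBu.
Stage 3: 4.53125 dBu is 5.33125 dB over -0.8 dBu; at 2.5:1 that becomes 2.1325 dB over, giving 1.3325 dBu.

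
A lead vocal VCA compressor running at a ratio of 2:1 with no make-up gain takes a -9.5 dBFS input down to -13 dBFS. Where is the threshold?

-16.5 dBFS

Gain reduction = -9.5 − (-13) = 3.5 dB; output overshoot = GR / (R − 1) = 3.5 / 1 = 3.5 dB.
Threshold = output − output overshoot = -13 − 3.5 = -16.5 dBFS.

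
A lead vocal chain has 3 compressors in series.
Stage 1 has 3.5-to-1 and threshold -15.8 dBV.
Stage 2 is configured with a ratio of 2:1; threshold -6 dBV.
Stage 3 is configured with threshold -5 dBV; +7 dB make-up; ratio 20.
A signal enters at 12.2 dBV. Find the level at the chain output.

-0.8 dBV

Stage 1: overshoot 28 dB → 28/3.5 = 8 dB → -7.8 dBV.
Stage 2: -7.8 dBV is at or below the -6 dBV threshold — no compression; output -7.8 dBV.
Stage 3: below threshold (-7.8 ≤ -5); passes unchanged; make-up brings it to -0.8 dBV.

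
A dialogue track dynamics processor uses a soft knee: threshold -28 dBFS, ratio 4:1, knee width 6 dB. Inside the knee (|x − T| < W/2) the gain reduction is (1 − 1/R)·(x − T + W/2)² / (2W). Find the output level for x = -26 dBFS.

x − T + W/2 = -26 − (-28) + 3 = 5.
GR = (1 − 1/4) × 5² / 12 = 0.75 × 25 / 12 = 1.5625 dB.
Output = -26 − 1.5625 = -27.5625 dBFS.

-27.5625 dBFS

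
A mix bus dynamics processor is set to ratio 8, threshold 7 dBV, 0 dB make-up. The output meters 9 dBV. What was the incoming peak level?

Post-compression overshoot = 9 − 7 = 2 dB.
Input overshoot = R × output overshoot = 16 dB → input = 7 + 16 = 23 dBV.

23 dBV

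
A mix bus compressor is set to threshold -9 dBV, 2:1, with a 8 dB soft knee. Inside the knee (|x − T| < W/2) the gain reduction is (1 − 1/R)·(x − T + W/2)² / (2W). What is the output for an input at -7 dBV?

-8.125 dBV

x − T + W/2 = -7 − (-9) + 4 = 6.
GR = (1 − 1/2) × 6² / 16 = 0.5 × 36 / 16 = 1.125 dB.
Output = -7 − 1.125 = -8.125 dBV.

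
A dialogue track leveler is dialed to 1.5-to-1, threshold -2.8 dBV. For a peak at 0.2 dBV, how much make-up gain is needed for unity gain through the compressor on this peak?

Overshoot 3 dB → 3/1.5 = 2 dB after compression, so the compressed level is -2.8 + 2 = -0.8 dBV.
Make-up = target − compressed = 0.2 − (-0.8) = 1 dB.

1 dB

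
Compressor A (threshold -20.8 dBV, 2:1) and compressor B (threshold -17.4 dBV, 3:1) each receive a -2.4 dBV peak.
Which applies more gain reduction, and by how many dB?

B, by 0.8 dB

A: overshoot 18.4 dB → output overshoot 9.2 dB → GR 9.2 dB.
B: overshoot 15 dB → output overshoot 5 dB → GR 10 dB.
B reduces 0.8 dB more.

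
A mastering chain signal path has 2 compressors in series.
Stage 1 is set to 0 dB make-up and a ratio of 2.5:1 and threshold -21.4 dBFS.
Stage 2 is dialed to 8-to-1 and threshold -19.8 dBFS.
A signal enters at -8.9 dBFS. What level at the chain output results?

-19.375 dBFS

Stage 1: -8.9 dBFS is 12.5 dB over -21.4 dBFS; at 2.5:1 that becomes 5 dB over, giving -16.4 dBFS.
Stage 2: -16.4 dBFS is 3.4 dB over -19.8 dBFS; at 8:1 that becomes 0.425 dB over, giving -19.375 dBFS.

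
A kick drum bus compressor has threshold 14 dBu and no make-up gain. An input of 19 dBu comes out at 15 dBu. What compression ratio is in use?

Input overshoot = 19 − 14 = 5 dB; output overshoot = 15 − 14 = 1 dB.
Ratio = 5 / 1 = 5.

5:1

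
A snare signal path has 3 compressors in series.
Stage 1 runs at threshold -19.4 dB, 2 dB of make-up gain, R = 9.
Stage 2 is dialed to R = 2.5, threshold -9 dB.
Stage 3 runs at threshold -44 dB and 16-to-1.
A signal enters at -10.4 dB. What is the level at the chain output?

-42.275 dB

Stage 1: overshoot 9 dB → 9/9 = 1 dB → -18.4 dB; +2 dB make-up → -16.4 dB.
Stage 2: below threshold (-16.4 ≤ -9); passes unchanged; output -16.4 dB.
Stage 3: 27.6 dB above -44 dB, reduced 16:1 to 1.725 dB above → -42.275 dB.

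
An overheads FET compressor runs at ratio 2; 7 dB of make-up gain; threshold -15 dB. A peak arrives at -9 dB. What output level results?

-5 dB

-9 dB sits 6 dB over threshold.
The 6 dB excess becomes 3 dB after 2:1 reduction.
So the level is -15 + 3 = -12 dB; make-up adds 7 dB, giving -5 dB.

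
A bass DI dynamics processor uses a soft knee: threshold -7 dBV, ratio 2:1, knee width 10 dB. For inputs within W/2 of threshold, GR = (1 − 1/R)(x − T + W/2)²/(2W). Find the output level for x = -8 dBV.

-8.4 dBV

x − T + W/2 = -8 − (-7) + 5 = 4.
GR = (1 − 1/2) × 4² / 20 = 0.5 × 16 / 20 = 0.4 dB.
Output = -8 − 0.4 = -8.4 dBV.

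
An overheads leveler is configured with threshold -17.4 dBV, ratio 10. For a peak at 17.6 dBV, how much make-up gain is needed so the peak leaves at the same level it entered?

The peak compresses to -17.4 + 35/10 = -13.9 dBV.
To reach 17.6 dBV requires 17.6 − (-13.9) = 31.5 dB of make-up.

31.5 dB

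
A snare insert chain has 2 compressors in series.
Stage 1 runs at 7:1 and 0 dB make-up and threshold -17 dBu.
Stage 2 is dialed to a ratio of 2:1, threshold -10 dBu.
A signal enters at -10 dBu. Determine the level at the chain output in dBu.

-16 dBu

Stage 1: overshoot 7 dB → 7/7 = 1 dB → -16 dBu.
Stage 2: -16 dBu ≤ -10 dBu, so stage 2 doesn't engage; output -16 dBu.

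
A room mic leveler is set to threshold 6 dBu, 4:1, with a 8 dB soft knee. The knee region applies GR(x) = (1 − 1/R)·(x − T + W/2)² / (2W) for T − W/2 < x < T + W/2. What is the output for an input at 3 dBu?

2.953125 dBu

x − T + W/2 = 3 − 6 + 4 = 1.
GR = (1 − 1/4) × 1² / 16 = 0.75 × 1 / 16 = 0.046875 dB.
Output = 3 − 0.046875 = 2.953125 dBu.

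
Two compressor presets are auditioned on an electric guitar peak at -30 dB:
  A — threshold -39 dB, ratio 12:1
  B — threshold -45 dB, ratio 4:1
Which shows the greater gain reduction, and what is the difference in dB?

A: GR = 9 − 9/12 = 8.25 dB.
B: GR = 15 − 15/4 = 11.25 dB.
B applies 3 dB more gain reduction.

B, by 3 dB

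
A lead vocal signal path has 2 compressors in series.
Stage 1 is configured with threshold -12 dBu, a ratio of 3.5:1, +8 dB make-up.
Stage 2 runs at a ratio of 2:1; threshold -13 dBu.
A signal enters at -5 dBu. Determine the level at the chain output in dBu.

Stage 1: overshoot 7 dB → 7/3.5 = 2 dB → -10 dBu; +8 dB make-up → -2 dBu.
Stage 2: 11 dB above -13 dBu, reduced 2:1 to 5.5 dB above → -7.5 dBu.

-7.5 dBu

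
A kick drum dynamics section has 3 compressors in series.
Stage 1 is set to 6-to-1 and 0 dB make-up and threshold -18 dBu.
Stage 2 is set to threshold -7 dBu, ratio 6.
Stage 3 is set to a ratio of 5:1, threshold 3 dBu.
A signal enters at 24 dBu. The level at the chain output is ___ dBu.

-11 dBu

Stage 1: 42 dB above -18 dBu, reduced 6:1 to 7 dB above → -11 dBu.
Stage 2: -11 dBu is at or below the -7 dBu threshold — no compression; output -11 dBu.
Stage 3: -11 dBu is at or below the 3 dBu threshold — no compression; output -11 dBu.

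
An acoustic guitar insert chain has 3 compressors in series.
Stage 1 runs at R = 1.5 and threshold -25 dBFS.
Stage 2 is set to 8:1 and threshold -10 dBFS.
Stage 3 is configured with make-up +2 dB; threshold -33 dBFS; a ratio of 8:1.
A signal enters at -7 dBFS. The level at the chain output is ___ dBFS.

-28.5 dBFS

Stage 1: overshoot 18 dB → 18/1.5 = 12 dB → -13 dBFS.
Stage 2: -13 dBFS ≤ -10 dBFS, so stage 2 doesn't engage; output -13 dBFS.
Stage 3: overshoot 20 dB → 20/8 = 2.5 dB → -30.5 dBFS; +2 dB make-up → -28.5 dBFS.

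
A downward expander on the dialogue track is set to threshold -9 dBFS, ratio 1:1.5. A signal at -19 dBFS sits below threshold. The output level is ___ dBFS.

Below threshold, a 1:1.5 expander applies gain = (1.5−1)×(T − x) of attenuation.
(1.5−1) × 10 = 5 dB, so output = -19 − 5 = -24 dBFS.

-24 dBFS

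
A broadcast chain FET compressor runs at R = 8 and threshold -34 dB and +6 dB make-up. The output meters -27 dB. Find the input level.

Remove make-up: -27 − 6 = -33 dB.
Post-compression overshoot = -33 − (-34) = 1 dB.
Before 8:1 compression the overshoot was 1 × 8 = 8 dB, so input = -34 + 8 = -26 dB.

-26 dB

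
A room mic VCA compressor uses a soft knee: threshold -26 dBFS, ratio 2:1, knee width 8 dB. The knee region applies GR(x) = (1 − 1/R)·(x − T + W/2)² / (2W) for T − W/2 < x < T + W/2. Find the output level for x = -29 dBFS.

x − T + W/2 = -29 − (-26) + 4 = 1.
GR = (1 − 1/2) × 1² / 16 = 0.5 × 1 / 16 = 0.03125 dB.
Output = -29 − 0.03125 = -29.03125 dBFS.

-29.03125 dBFS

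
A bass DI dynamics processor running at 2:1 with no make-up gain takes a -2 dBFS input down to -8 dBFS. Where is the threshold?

Input is 12 dB above T (since output overshoot × R = input overshoot: (-8 − T)·2 = -2 − T gives T = -14 dBFS).
Check: -14 + (-2 − (-14))/2 = -14 + 6 = -8 dBFS. ✓

-14 dBFS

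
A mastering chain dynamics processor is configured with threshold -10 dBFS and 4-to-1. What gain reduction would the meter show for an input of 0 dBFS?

7.5 dB

Overshoot = 0 − (-10) = 10 dB.
At 4:1, output sits 10/4 = 2.5 dB above threshold.
So the signal is attenuated by 10 − 2.5 = 7.5 dB.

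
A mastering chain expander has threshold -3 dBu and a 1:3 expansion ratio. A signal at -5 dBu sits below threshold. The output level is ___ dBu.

Undershoot = (-3) − (-5) = 2 dB.
At 1:3, that expands to 6 dB under threshold.
Output = -3 − 6 = -9 dBu.

-9 dBu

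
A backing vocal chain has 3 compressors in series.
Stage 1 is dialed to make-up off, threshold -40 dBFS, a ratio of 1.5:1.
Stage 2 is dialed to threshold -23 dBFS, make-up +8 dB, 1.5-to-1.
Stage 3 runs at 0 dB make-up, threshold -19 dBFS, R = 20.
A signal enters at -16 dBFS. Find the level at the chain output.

Stage 1: -16 dBFS is 24 dB over -40 dBFS; at 1.5:1 that becomes 16 dB over, giving -24 dBFS.
Stage 2: -24 dBFS ≤ -23 dBFS, so stage 2 doesn't engage; make-up brings it to -16 dBFS.
Stage 3: overshoot 3 dB → 3/20 = 0.15 dB → -18.85 dBFS.

-18.85 dBFS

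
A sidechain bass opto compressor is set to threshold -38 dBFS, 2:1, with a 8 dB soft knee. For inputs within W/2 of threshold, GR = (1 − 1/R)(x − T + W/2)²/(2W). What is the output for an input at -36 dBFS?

x − T + W/2 = -36 − (-38) + 4 = 6.
GR = (1 − 1/2) × 6² / 16 = 0.5 × 36 / 16 = 1.125 dB.
Output = -36 − 1.125 = -37.125 dBFS.

-37.125 dBFS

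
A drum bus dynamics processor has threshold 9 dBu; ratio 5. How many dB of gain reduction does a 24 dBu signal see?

Overshoot = 24 − 9 = 15 dB.
A 5:1 ratio leaves 3 dB of that excess.
Gain reduction = 15 − 3 = 12 dB.

12 dB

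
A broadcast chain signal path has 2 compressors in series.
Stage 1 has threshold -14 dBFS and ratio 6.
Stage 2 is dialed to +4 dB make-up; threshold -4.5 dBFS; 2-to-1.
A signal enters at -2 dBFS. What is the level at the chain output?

-8 dBFS

Stage 1: overshoot 12 dB → 12/6 = 2 dB → -12 dBFS.
Stage 2: -12 dBFS ≤ -4.5 dBFS, so stage 2 doesn't engage; make-up brings it to -8 dBFS.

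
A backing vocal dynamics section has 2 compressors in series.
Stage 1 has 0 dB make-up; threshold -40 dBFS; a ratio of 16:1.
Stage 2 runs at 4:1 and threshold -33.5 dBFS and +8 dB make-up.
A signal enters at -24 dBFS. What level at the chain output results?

-31 dBFS

Stage 1: overshoot 16 dB → 16/16 = 1 dB → -39 dBFS.
Stage 2: below threshold (-39 ≤ -33.5); passes unchanged; make-up brings it to -31 dBFS.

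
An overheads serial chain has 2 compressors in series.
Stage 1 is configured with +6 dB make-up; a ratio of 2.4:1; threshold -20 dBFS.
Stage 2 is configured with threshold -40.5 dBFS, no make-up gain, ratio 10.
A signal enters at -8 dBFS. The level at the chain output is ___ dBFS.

Stage 1: -8 dBFS is 12 dB over -20 dBFS; at 2.4:1 that becomes 5 dB over, giving -15 dBFS; +6 dB make-up → -9 dBFS.
Stage 2: overshoot 31.5 dB → 31.5/10 = 3.15 dB → -37.35 dBFS.

-37.35 dBFS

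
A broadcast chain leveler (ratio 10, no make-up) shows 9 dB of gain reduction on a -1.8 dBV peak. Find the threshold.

-11.8 dBV

Let T be the threshold. Output overshoot = (input overshoot)/R, so -10.8 − T = (-1.8 − T)/10.
10·(-10.8 − T) = -1.8 − T → 9·T = -108 − (-1.8) = -106.2.
T = -106.2/9 = -11.8 dBV.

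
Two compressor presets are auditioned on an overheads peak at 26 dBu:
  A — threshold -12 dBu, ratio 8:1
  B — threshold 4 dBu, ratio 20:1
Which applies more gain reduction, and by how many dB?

A, by 12.35 dB

A: GR = 38 − 38/8 = 33.25 dB.
B: GR = 22 − 22/20 = 20.9 dB.
A applies 12.35 dB more gain reduction.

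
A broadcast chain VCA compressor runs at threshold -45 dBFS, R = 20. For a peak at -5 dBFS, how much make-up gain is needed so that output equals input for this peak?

38 dB

Overshoot 40 dB → 40/20 = 2 dB after compression, so the compressed level is -45 + 2 = -43 dBFS.
Make-up = target − compressed = -5 − (-43) = 38 dB.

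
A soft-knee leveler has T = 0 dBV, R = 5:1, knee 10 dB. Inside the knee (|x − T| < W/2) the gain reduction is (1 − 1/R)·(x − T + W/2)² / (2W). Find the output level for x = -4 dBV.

x − T + W/2 = -4 − 0 + 5 = 1.
GR = (1 − 1/5) × 1² / 20 = 0.8 × 1 / 20 = 0.04 dB.
Output = -4 − 0.04 = -4.04 dBV.

-4.04 dBV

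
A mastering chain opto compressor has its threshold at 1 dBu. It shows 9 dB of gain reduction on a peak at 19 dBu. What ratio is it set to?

Input overshoot = 19 − 1 = 18 dB.
Output overshoot = 18 − 9 = 9 dB.
Ratio = input overshoot / output overshoot = 18 / 9 = 2.

2:1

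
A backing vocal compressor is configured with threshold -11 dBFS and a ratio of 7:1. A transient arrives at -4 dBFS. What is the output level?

Overshoot: -4 − (-11) = 7 dB.
At 7:1 the overshoot is divided by 7, leaving 1 dB above threshold.
Output = -11 + 1 = -10 dBFS.

-10 dBFS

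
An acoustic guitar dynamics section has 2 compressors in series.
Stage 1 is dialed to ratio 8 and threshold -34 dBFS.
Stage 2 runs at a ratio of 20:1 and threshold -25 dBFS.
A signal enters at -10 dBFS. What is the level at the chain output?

-31 dBFS

Stage 1: -10 dBFS is 24 dB over -34 dBFS; at 8:1 that becomes 3 dB over, giving -31 dBFS.
Stage 2: -31 dBFS ≤ -25 dBFS, so stage 2 doesn't engage; output -31 dBFS.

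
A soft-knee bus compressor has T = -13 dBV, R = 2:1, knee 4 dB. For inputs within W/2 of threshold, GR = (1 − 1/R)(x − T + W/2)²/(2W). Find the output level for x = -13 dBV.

-13.25 dBV

x − T + W/2 = -13 − (-13) + 2 = 2.
GR = (1 − 1/2) × 2² / 8 = 0.5 × 4 / 8 = 0.25 dB.
Output = -13 − 0.25 = -13.25 dBV.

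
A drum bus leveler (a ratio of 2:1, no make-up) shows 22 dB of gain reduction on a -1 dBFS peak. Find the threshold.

Let T be the threshold. Output overshoot = (input overshoot)/R, so -23 − T = (-1 − T)/2.
2·(-23 − T) = -1 − T → 1·T = -46 − (-1) = -45.
T = -45/1 = -45 dBFS.

-45 dBFS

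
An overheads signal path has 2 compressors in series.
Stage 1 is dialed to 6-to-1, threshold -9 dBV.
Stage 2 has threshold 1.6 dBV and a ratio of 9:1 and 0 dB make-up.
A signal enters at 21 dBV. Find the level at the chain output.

-4 dBV

Stage 1: overshoot 30 dB → 30/6 = 5 dB → -4 dBV.
Stage 2: -4 dBV ≤ 1.6 dBV, so stage 2 doesn't engage; output -4 dBV.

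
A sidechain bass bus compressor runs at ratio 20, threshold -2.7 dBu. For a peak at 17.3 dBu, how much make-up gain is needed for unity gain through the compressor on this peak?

The peak compresses to -2.7 + 20/20 = -1.7 dBu.
To reach 17.3 dBu requires 17.3 − (-1.7) = 19 dB of make-up.

19 dB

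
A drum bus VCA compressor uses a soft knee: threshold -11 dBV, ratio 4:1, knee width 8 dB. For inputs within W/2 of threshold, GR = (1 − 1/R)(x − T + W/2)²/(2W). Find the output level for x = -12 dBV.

-12.421875 dBV

x − T + W/2 = -12 − (-11) + 4 = 3.
GR = (1 − 1/4) × 3² / 16 = 0.75 × 9 / 16 = 0.421875 dB.
Output = -12 − 0.421875 = -12.421875 dBV.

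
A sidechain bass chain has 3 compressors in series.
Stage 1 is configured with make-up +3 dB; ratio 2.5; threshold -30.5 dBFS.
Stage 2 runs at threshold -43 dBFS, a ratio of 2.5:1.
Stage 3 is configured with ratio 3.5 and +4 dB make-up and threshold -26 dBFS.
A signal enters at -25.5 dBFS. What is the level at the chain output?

-32 dBFS

Stage 1: overshoot 5 dB → 5/2.5 = 2 dB → -28.5 dBFS; +3 dB make-up → -25.5 dBFS.
Stage 2: 17.5 dB above -43 dBFS, reduced 2.5:1 to 7 dB above → -36 dBFS.
Stage 3: -36 dBFS is at or below the -26 dBFS threshold — no compression; make-up brings it to -32 dBFS.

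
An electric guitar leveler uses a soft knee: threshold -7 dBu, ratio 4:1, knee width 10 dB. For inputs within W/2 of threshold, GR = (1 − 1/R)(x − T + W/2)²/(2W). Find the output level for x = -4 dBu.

x − T + W/2 = -4 − (-7) + 5 = 8.
GR = (1 − 1/4) × 8² / 20 = 0.75 × 64 / 20 = 2.4 dB.
Output = -4 − 2.4 = -6.4 dBu.

-6.4 dBu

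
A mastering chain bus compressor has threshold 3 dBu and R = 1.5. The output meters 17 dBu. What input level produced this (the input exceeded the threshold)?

That's 14 dB above the 3 dBu threshold.
Undo the ratio: input overshoot = 14 × 1.5 = 21 dB, giving input = 24 dBu.

24 dBu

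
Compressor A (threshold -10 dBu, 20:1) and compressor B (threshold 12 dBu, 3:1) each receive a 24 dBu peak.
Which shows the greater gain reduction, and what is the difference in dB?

A, by 24.3 dB

A: overshoot 34 dB → output overshoot 1.7 dB → GR 32.3 dB.
B: overshoot 12 dB → output overshoot 4 dB → GR 8 dB.
Difference: 24.3 dB in favour of A.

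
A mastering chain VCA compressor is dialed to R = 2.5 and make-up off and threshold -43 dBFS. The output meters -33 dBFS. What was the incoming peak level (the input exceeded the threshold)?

Post-compression overshoot = -33 − (-43) = 10 dB.
Input overshoot = R × output overshoot = 25 dB → input = -43 + 25 = -18 dBFS.

-18 dBFS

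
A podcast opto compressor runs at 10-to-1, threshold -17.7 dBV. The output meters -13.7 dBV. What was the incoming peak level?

22.3 dBV

Post-compression overshoot = -13.7 − (-17.7) = 4 dB.
Input overshoot = R × output overshoot = 40 dB → input = -17.7 + 40 = 22.3 dBV.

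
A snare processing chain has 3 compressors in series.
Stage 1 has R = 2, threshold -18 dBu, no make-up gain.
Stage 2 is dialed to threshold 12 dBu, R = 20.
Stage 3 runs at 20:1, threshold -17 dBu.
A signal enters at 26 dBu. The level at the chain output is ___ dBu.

-15.95 dBu

Stage 1: 26 dBu is 44 dB over -18 dBu; at 2:1 that becomes 22 dB over, giving 4 dBu.
Stage 2: 4 dBu ≤ 12 dBu, so stage 2 doesn't engage; output 4 dBu.
Stage 3: overshoot 21 dB → 21/20 = 1.05 dB → -15.95 dBu.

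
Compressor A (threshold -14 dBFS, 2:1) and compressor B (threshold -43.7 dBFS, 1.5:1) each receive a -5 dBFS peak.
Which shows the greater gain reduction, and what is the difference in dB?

B, by 8.4 dB

A: overshoot 9 dB → output overshoot 4.5 dB → GR 4.5 dB.
B: overshoot 38.7 dB → output overshoot 25.8 dB → GR 12.9 dB.
Difference: 8.4 dB in favour of B.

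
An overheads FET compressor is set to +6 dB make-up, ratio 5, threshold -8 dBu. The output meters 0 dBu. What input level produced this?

Remove make-up: 0 − 6 = -6 dBu.
That's 2 dB above the -8 dBu threshold.
Before 5:1 compression the overshoot was 2 × 5 = 10 dB, so input = -8 + 10 = 2 dBu.

2 dBu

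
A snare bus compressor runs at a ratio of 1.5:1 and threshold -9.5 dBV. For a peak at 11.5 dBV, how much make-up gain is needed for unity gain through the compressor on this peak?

7 dB

Without make-up, output = threshold + overshoot/1.5 = -9.5 + 14 = 4.5 dBV.
Gap to target: 7 dB.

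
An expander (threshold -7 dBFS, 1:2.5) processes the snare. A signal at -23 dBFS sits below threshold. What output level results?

Below threshold, a 1:2.5 expander applies gain = (2.5−1)×(T − x) of attenuation.
(2.5−1) × 16 = 24 dB, so output = -23 − 24 = -47 dBFS.

-47 dBFS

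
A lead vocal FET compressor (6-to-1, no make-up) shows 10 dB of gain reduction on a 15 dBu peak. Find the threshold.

3 dBu

Gain reduction = 15 − 5 = 10 dB; output overshoot = GR / (R − 1) = 10 / 5 = 2 dB.
Threshold = output − output overshoot = 5 − 2 = 3 dBu.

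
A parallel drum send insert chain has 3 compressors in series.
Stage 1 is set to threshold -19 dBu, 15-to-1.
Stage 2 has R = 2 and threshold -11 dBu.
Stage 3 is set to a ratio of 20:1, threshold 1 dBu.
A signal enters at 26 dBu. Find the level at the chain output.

-16 dBu

Stage 1: overshoot 45 dB → 45/15 = 3 dB → -16 dBu.
Stage 2: -16 dBu is at or below the -11 dBu threshold — no compression; output -16 dBu.
Stage 3: -16 dBu is at or below the 1 dBu threshold — no compression; output -16 dBu.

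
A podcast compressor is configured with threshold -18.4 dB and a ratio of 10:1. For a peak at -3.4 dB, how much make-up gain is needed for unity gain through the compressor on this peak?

13.5 dB

Without make-up, output = threshold + overshoot/10 = -18.4 + 1.5 = -16.9 dB.
Gap to target: 13.5 dB.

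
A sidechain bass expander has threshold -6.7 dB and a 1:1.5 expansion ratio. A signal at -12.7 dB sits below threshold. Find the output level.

-15.7 dB

The input is 6 dB below the -6.7 dB threshold.
A 1:1.5 expander multiplies undershoot by 1.5: 6 × 1.5 = 9 dB below threshold.
Output = -6.7 − 9 = -15.7 dB.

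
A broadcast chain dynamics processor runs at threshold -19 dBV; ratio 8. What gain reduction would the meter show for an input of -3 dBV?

Overshoot = -3 − (-19) = 16 dB.
A 8:1 ratio leaves 2 dB of that excess.
So the signal is attenuated by 16 − 2 = 14 dB.

14 dB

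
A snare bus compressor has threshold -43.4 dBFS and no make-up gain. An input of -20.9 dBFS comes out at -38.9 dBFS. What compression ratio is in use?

5:1

Input overshoot = -20.9 − (-43.4) = 22.5 dB; output overshoot = -38.9 − (-43.4) = 4.5 dB.
Ratio = 22.5 / 4.5 = 5.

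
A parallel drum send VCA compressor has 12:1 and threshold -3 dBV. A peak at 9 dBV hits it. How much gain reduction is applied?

The signal is 12 dB above threshold.
A 12:1 ratio leaves 1 dB of that excess.
GR = overshoot in − overshoot out = 12 − 1 = 11 dB.

11 dB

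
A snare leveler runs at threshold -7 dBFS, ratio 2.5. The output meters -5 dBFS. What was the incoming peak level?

The compressed level sits -5 − (-7) = 2 dB over threshold.
Before 2.5:1 compression the overshoot was 2 × 2.5 = 5 dB, so input = -7 + 5 = -2 dBFS.

-2 dBFS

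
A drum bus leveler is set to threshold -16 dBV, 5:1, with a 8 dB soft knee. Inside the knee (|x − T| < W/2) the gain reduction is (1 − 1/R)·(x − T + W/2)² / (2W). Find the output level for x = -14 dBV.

-15.8 dBV

x − T + W/2 = -14 − (-16) + 4 = 6.
GR = (1 − 1/5) × 6² / 16 = 0.8 × 36 / 16 = 1.8 dB.
Output = -14 − 1.8 = -15.8 dBV.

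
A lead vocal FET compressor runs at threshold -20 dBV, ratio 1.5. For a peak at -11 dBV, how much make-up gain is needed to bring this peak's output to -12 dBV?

2 dB

Without make-up, output = threshold + overshoot/1.5 = -20 + 6 = -14 dBV.
Gap to target: 2 dB.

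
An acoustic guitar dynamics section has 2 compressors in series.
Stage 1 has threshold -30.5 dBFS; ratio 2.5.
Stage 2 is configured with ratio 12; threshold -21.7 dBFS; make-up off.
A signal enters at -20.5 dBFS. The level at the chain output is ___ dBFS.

-26.5 dBFS

Stage 1: overshoot 10 dB → 10/2.5 = 4 dB → -26.5 dBFS.
Stage 2: -26.5 dBFS ≤ -21.7 dBFS, so stage 2 doesn't engage; output -26.5 dBFS.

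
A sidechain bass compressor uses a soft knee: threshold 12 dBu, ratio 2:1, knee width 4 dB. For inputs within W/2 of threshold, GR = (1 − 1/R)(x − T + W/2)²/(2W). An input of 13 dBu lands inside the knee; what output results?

12.4375 dBu

x − T + W/2 = 13 − 12 + 2 = 3.
GR = (1 − 1/2) × 3² / 8 = 0.5 × 9 / 8 = 0.5625 dB.
Output = 13 − 0.5625 = 12.4375 dBu.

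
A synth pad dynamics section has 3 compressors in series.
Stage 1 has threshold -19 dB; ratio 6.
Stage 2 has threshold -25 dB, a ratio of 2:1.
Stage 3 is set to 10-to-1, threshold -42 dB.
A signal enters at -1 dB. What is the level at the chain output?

-39.85 dB

Stage 1: -1 dB is 18 dB over -19 dB; at 6:1 that becomes 3 dB over, giving -16 dB.
Stage 2: overshoot 9 dB → 9/2 = 4.5 dB → -20.5 dB.
Stage 3: -20.5 dB is 21.5 dB over -42 dB; at 10:1 that becomes 2.15 dB over, giving -39.85 dB.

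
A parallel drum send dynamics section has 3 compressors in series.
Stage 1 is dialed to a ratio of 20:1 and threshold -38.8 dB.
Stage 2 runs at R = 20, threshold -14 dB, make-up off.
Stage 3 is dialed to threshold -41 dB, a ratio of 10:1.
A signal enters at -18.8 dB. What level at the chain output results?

-40.68 dB

Stage 1: 20 dB above -38.8 dB, reduced 20:1 to 1 dB above → -37.8 dB.
Stage 2: -37.8 dB is at or below the -14 dB threshold — no compression; output -37.8 dB.
Stage 3: overshoot 3.2 dB → 3.2/10 = 0.32 dB → -40.68 dB.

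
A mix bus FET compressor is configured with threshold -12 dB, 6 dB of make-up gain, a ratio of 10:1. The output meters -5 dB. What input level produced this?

Stripping the +6 dB make-up gives -11 dB at the gain stage.
Post-compression overshoot = -11 − (-12) = 1 dB.
Before 10:1 compression the overshoot was 1 × 10 = 10 dB, so input = -12 + 10 = -2 dB.

-2 dB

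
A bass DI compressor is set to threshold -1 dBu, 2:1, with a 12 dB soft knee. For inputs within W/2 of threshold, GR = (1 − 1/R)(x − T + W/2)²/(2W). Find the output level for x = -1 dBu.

x − T + W/2 = -1 − (-1) + 6 = 6.
GR = (1 − 1/2) × 6² / 24 = 0.5 × 36 / 24 = 0.75 dB.
Output = -1 − 0.75 = -1.75 dBu.

-1.75 dBu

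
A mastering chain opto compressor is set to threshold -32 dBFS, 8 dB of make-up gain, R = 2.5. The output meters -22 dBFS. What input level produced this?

-27 dBFS

Stripping the +8 dB make-up gives -30 dBFS at the gain stage.
The compressed level sits -30 − (-32) = 2 dB over threshold.
Input overshoot = R × output overshoot = 5 dB → input = -32 + 5 = -27 dBFS.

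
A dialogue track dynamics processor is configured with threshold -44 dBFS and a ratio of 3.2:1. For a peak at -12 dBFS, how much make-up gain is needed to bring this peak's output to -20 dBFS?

14 dB

The peak compresses to -44 + 32/3.2 = -34 dBFS.
To reach -20 dBFS requires -20 − (-34) = 14 dB of make-up.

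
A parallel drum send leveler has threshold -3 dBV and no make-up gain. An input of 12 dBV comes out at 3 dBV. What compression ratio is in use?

2.5:1

Input overshoot = 12 − (-3) = 15 dB; output overshoot = 3 − (-3) = 6 dB.
Ratio = 15 / 6 = 2.5.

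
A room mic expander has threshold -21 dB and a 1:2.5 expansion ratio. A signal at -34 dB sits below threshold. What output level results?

The input is 13 dB below the -21 dB threshold.
A 1:2.5 expander multiplies undershoot by 2.5: 13 × 2.5 = 32.5 dB below threshold.
Output = -21 − 32.5 = -53.5 dB.

-53.5 dB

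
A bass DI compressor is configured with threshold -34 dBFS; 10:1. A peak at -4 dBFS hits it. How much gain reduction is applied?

Overshoot = -4 − (-34) = 30 dB.
At 10:1, output sits 30/10 = 3 dB above threshold.
So the signal is attenuated by 30 − 3 = 27 dB.

27 dB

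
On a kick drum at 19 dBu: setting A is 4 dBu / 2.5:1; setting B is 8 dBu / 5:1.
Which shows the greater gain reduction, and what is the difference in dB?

A: GR = 15 − 15/2.5 = 9 dB.
B: GR = 11 − 11/5 = 8.8 dB.
A applies 0.2 dB more gain reduction.

A, by 0.2 dB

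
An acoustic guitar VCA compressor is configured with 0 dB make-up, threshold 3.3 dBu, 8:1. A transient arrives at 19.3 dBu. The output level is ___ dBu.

Overshoot: 19.3 − 3.3 = 16 dB.
At 8:1 the overshoot is divided by 8, leaving 2 dB above threshold.
That puts the output at 5.3 dBu.

5.3 dBu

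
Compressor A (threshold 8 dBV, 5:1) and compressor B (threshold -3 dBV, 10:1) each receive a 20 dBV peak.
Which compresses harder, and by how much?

A: GR = 12 − 12/5 = 9.6 dB.
B: GR = 23 − 23/10 = 20.7 dB.
Difference: 11.1 dB in favour of B.

B, by 11.1 dB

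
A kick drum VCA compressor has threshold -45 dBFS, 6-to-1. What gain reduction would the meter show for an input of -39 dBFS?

-39 dBFS exceeds the threshold by 6 dB.
At 6:1, output sits 6/6 = 1 dB above threshold.
So the signal is attenuated by 6 − 1 = 5 dB.

5 dB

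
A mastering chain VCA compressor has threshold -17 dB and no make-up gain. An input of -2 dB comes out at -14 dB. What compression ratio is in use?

5:1

Input overshoot = -2 − (-17) = 15 dB; output overshoot = -14 − (-17) = 3 dB.
Ratio = 15 / 3 = 5.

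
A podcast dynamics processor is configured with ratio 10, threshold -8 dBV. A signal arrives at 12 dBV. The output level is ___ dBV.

-6 dBV

The input is 20 dB above the -8 dBV threshold.
At 10:1 the overshoot is divided by 10, leaving 2 dB above threshold.
So the level is -8 + 2 = -6 dBV.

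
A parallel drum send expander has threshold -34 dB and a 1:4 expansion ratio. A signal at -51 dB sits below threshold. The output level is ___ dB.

-102 dB

The input is 17 dB below the -34 dB threshold.
A 1:4 expander multiplies undershoot by 4: 17 × 4 = 68 dB below threshold.
Output = -34 − 68 = -102 dB.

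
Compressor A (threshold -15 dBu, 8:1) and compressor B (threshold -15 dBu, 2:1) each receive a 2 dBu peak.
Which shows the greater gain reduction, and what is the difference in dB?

A: GR = 17 − 17/8 = 14.875 dB.
B: GR = 17 − 17/2 = 8.5 dB.
A applies 6.375 dB more gain reduction.

A, by 6.375 dB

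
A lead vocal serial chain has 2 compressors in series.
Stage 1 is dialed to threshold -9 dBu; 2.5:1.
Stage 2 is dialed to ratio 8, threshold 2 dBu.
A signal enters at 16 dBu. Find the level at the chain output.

1 dBu

Stage 1: 16 dBu is 25 dB over -9 dBu; at 2.5:1 that becomes 10 dB over, giving 1 dBu.
Stage 2: below threshold (1 ≤ 2); passes unchanged; output 1 dBu.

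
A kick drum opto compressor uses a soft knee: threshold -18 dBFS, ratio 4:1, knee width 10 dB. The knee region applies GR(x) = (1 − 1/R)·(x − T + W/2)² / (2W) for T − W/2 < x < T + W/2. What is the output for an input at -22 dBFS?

x − T + W/2 = -22 − (-18) + 5 = 1.
GR = (1 − 1/4) × 1² / 20 = 0.75 × 1 / 20 = 0.0375 dB.
Output = -22 − 0.0375 = -22.0375 dBFS.

-22.0375 dBFS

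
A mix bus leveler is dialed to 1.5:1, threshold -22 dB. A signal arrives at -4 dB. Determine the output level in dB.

-4 dB sits 18 dB over threshold.
At 1.5:1 the overshoot is divided by 1.5, leaving 12 dB above threshold.
That puts the output at -10 dB.

-10 dB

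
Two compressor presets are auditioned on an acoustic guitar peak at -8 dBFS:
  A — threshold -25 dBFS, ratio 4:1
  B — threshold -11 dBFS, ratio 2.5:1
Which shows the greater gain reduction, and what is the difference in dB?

A: overshoot 17 dB → output overshoot 4.25 dB → GR 12.75 dB.
B: overshoot 3 dB → output overshoot 1.2 dB → GR 1.8 dB.
Difference: 10.95 dB in favour of A.

A, by 10.95 dB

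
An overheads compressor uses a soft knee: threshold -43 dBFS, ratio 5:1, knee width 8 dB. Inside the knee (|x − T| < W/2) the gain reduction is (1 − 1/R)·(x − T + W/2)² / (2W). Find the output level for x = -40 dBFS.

x − T + W/2 = -40 − (-43) + 4 = 7.
GR = (1 − 1/5) × 7² / 16 = 0.8 × 49 / 16 = 2.45 dB.
Output = -40 − 2.45 = -42.45 dBFS.

-42.45 dBFS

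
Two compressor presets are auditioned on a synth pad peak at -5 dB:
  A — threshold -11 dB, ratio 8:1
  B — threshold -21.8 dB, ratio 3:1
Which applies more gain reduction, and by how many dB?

B, by 5.95 dB

A: 6 dB over, compressed to 0.75 dB over, so 5.25 dB of GR.
B: 16.8 dB over, compressed to 5.6 dB over, so 11.2 dB of GR.
Difference: 5.95 dB in favour of B.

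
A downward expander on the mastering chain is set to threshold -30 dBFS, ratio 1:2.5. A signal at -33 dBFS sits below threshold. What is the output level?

-37.5 dBFS

Undershoot = (-30) − (-33) = 3 dB.
At 1:2.5, that expands to 7.5 dB under threshold.
Output = -30 − 7.5 = -37.5 dBFS.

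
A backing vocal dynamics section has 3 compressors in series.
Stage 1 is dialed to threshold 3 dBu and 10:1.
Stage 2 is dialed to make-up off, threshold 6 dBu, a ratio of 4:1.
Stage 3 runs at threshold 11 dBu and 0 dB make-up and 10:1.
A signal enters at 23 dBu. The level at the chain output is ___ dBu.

Stage 1: 20 dB above 3 dBu, reduced 10:1 to 2 dB above → 5 dBu.
Stage 2: 5 dBu is at or below the 6 dBu threshold — no compression; output 5 dBu.
Stage 3: 5 dBu is at or below the 11 dBu threshold — no compression; output 5 dBu.

5 dBu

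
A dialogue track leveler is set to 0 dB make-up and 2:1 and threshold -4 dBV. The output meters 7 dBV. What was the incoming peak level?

18 dBV

That's 11 dB above the -4 dBV threshold.
Input overshoot = R × output overshoot = 22 dB → input = -4 + 22 = 18 dBV.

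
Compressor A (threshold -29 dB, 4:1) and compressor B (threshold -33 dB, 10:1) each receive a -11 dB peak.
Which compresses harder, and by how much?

B, by 6.3 dB

A: overshoot 18 dB → output overshoot 4.5 dB → GR 13.5 dB.
B: overshoot 22 dB → output overshoot 2.2 dB → GR 19.8 dB.
B applies 6.3 dB more gain reduction.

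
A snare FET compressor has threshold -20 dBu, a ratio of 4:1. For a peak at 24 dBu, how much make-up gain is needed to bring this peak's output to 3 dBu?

Without make-up, output = threshold + overshoot/4 = -20 + 11 = -9 dBu.
Gap to target: 12 dB.

12 dB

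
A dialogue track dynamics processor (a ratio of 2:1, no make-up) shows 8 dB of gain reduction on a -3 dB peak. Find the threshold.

-19 dB

Input is 16 dB above T (since output overshoot × R = input overshoot: (-11 − T)·2 = -3 − T gives T = -19 dB).
Check: -19 + (-3 − (-19))/2 = -19 + 8 = -11 dB. ✓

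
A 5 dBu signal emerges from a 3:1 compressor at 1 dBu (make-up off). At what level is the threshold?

-1 dBu

Input is 6 dB above T (since output overshoot × R = input overshoot: (1 − T)·3 = 5 − T gives T = -1 dBu).
Check: -1 + (5 − (-1))/3 = -1 + 2 = 1 dBu. ✓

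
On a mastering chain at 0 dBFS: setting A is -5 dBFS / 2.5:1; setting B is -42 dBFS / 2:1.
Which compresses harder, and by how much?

B, by 18 dB

A: overshoot 5 dB → output overshoot 2 dB → GR 3 dB.
B: overshoot 42 dB → output overshoot 21 dB → GR 21 dB.
Difference: 18 dB in favour of B.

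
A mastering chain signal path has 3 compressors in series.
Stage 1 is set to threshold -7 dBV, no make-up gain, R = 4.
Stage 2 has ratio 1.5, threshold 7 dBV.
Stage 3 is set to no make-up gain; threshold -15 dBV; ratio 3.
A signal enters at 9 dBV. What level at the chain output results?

-11 dBV

Stage 1: 9 dBV is 16 dB over -7 dBV; at 4:1 that becomes 4 dB over, giving -3 dBV.
Stage 2: below threshold (-3 ≤ 7); passes unchanged; output -3 dBV.
Stage 3: overshoot 12 dB → 12/3 = 4 dB → -11 dBV.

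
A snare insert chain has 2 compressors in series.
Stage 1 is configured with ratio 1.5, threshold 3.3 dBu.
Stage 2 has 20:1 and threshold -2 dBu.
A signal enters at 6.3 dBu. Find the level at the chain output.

Stage 1: overshoot 3 dB → 3/1.5 = 2 dB → 5.3 dBu.
Stage 2: overshoot 7.3 dB → 7.3/20 = 0.365 dB → -1.635 dBu.

-1.635 dBu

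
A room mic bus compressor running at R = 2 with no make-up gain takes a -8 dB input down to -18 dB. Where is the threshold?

-28 dB

Let T be the threshold. Output overshoot = (input overshoot)/R, so -18 − T = (-8 − T)/2.
2·(-18 − T) = -8 − T → 1·T = -36 − (-8) = -28.
T = -28/1 = -28 dB.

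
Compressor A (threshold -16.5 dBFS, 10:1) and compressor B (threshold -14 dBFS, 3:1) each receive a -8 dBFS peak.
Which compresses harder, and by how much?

A: 8.5 dB over, compressed to 0.85 dB over, so 7.65 dB of GR.
B: 6 dB over, compressed to 2 dB over, so 4 dB of GR.
Difference: 3.65 dB in favour of A.

A, by 3.65 dB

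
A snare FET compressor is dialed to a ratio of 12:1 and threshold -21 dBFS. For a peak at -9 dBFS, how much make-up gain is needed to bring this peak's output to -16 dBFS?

4 dB

The peak compresses to -21 + 12/12 = -20 dBFS.
To reach -16 dBFS requires -16 − (-20) = 4 dB of make-up.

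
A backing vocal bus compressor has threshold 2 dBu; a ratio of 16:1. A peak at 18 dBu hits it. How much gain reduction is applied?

15 dB

Overshoot = 18 − 2 = 16 dB.
After 16:1 compression the overshoot becomes 16/16 = 1 dB.
Gain reduction = 16 − 1 = 15 dB.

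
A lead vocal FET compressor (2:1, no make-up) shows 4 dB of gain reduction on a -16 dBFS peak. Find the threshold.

Gain reduction = -16 − (-20) = 4 dB; output overshoot = GR / (R − 1) = 4 / 1 = 4 dB.
Threshold = output − output overshoot = -20 − 4 = -24 dBFS.

-24 dBFS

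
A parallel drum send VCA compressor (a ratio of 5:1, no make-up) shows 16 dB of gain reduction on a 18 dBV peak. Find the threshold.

Let T be the threshold. Output overshoot = (input overshoot)/R, so 2 − T = (18 − T)/5.
5·(2 − T) = 18 − T → 4·T = 10 − 18 = -8.
T = -8/4 = -2 dBV.

-2 dBV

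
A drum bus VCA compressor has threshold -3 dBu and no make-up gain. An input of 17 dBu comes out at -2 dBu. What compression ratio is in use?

20:1

Input overshoot = 17 − (-3) = 20 dB; output overshoot = -2 − (-3) = 1 dB.
Ratio = 20 / 1 = 20.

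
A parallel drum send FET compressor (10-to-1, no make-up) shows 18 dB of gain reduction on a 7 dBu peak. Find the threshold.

-13 dBu

Let T be the threshold. Output overshoot = (input overshoot)/R, so -11 − T = (7 − T)/10.
10·(-11 − T) = 7 − T → 9·T = -110 − 7 = -117.
T = -117/9 = -13 dBu.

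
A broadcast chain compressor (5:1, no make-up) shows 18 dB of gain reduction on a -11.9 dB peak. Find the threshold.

Gain reduction = -11.9 − (-29.9) = 18 dB; output overshoot = GR / (R − 1) = 18 / 4 = 4.5 dB.
Threshold = output − output overshoot = -29.9 − 4.5 = -34.4 dB.

-34.4 dB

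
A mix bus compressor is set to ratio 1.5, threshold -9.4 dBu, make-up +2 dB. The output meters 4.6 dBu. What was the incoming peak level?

Stripping the +2 dB make-up gives 2.6 dBu at the gain stage.
Post-compression overshoot = 2.6 − (-9.4) = 12 dB.
Undo the ratio: input overshoot = 12 × 1.5 = 18 dB, giving input = 8.6 dBu.

8.6 dBu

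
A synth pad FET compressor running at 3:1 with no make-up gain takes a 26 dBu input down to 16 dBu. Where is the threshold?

11 dBu

Let T be the threshold. Output overshoot = (input overshoot)/R, so 16 − T = (26 − T)/3.
3·(16 − T) = 26 − T → 2·T = 48 − 26 = 22.
T = 22/2 = 11 dBu.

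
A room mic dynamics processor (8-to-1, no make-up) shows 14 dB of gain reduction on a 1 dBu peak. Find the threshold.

-15 dBu

Gain reduction = 1 − (-13) = 14 dB; output overshoot = GR / (R − 1) = 14 / 7 = 2 dB.
Threshold = output − output overshoot = -13 − 2 = -15 dBu.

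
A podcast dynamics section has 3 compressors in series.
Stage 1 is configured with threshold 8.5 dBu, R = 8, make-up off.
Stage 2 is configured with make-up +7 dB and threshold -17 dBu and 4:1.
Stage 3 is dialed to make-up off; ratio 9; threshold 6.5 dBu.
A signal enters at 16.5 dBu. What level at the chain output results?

Stage 1: overshoot 8 dB → 8/8 = 1 dB → 9.5 dBu.
Stage 2: 26.5 dB above -17 dBu, reduced 4:1 to 6.625 dB above → -10.375 dBu; +7 dB make-up → -3.375 dBu.
Stage 3: -3.375 dBu is at or below the 6.5 dBu threshold — no compression; output -3.375 dBu.

-3.375 dBu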